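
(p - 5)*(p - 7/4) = p^2 - 27*p/4 + 35/4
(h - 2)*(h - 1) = h^2 - 3*h + 2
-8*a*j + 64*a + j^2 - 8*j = (-8*a + j)*(j - 8)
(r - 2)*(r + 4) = r^2 + 2*r - 8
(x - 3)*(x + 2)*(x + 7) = x^3 + 6*x^2 - 13*x - 42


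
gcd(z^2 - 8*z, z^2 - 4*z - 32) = z - 8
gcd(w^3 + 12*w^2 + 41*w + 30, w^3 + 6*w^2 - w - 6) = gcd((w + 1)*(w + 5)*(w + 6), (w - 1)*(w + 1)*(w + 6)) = w^2 + 7*w + 6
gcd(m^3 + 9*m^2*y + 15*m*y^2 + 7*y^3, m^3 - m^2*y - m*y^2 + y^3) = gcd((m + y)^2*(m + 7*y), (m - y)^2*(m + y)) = m + y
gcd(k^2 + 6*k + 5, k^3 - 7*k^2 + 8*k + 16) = k + 1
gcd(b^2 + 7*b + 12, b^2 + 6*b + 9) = b + 3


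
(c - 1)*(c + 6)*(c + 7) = c^3 + 12*c^2 + 29*c - 42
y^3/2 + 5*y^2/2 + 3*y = y*(y/2 + 1)*(y + 3)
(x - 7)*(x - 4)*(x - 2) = x^3 - 13*x^2 + 50*x - 56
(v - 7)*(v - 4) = v^2 - 11*v + 28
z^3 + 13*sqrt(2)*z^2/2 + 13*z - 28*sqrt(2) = (z - sqrt(2))*(z + 7*sqrt(2)/2)*(z + 4*sqrt(2))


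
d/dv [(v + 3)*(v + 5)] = 2*v + 8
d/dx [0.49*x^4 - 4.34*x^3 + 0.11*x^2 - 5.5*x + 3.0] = 1.96*x^3 - 13.02*x^2 + 0.22*x - 5.5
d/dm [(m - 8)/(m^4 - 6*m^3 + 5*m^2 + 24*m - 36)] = (-3*m^3 + 35*m^2 - 44*m - 52)/(m^7 - 9*m^6 + 19*m^5 + 45*m^4 - 200*m^3 + 72*m^2 + 432*m - 432)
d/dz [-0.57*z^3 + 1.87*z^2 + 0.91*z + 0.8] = -1.71*z^2 + 3.74*z + 0.91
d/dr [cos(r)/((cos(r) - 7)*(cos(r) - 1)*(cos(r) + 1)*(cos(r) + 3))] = (3*cos(r)^4 - 8*cos(r)^3 - 22*cos(r)^2 - 21)/((cos(r) - 7)^2*(cos(r) + 3)^2*sin(r)^3)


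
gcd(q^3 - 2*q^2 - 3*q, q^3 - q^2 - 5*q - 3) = q^2 - 2*q - 3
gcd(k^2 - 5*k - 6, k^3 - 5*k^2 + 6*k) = 1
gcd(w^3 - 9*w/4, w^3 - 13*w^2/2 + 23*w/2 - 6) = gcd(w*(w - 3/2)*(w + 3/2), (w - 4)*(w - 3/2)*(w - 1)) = w - 3/2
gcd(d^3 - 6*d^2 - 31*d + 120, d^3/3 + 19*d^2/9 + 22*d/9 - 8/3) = 1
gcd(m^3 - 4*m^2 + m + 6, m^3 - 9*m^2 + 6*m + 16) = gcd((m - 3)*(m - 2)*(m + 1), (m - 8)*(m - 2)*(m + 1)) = m^2 - m - 2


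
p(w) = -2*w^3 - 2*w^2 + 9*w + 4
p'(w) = -6*w^2 - 4*w + 9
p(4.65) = -198.48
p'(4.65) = -139.34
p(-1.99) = -6.07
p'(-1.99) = -6.80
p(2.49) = -16.87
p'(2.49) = -38.16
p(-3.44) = 30.79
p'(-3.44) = -48.24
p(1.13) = 8.73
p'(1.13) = -3.18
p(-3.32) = 25.26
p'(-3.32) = -43.85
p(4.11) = -131.65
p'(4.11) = -108.79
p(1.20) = 8.46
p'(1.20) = -4.44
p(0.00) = 4.00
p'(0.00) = 9.00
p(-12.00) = 3064.00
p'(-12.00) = -807.00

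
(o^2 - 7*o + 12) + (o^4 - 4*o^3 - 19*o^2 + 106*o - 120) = o^4 - 4*o^3 - 18*o^2 + 99*o - 108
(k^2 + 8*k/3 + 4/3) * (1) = k^2 + 8*k/3 + 4/3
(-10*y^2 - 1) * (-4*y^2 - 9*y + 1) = 40*y^4 + 90*y^3 - 6*y^2 + 9*y - 1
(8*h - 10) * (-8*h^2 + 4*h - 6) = -64*h^3 + 112*h^2 - 88*h + 60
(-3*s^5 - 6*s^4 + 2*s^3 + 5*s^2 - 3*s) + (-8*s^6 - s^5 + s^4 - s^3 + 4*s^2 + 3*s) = -8*s^6 - 4*s^5 - 5*s^4 + s^3 + 9*s^2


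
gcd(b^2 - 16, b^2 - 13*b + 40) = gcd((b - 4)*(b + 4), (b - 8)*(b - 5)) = 1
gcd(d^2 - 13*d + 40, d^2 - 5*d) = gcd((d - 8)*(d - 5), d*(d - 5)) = d - 5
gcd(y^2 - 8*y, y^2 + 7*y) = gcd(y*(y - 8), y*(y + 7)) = y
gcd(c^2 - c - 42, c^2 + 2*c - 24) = c + 6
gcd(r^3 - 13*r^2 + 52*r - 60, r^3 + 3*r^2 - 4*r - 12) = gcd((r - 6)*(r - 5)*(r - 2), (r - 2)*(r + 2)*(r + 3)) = r - 2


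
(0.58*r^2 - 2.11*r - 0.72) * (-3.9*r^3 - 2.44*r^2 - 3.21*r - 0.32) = -2.262*r^5 + 6.8138*r^4 + 6.0946*r^3 + 8.3443*r^2 + 2.9864*r + 0.2304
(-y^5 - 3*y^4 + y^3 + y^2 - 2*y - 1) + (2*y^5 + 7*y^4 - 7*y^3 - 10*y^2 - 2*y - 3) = y^5 + 4*y^4 - 6*y^3 - 9*y^2 - 4*y - 4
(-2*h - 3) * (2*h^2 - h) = -4*h^3 - 4*h^2 + 3*h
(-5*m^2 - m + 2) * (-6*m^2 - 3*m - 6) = 30*m^4 + 21*m^3 + 21*m^2 - 12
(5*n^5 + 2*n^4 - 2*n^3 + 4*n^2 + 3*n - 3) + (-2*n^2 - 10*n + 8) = 5*n^5 + 2*n^4 - 2*n^3 + 2*n^2 - 7*n + 5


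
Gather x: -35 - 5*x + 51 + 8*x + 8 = 3*x + 24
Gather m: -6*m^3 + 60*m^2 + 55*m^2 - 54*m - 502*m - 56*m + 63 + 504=-6*m^3 + 115*m^2 - 612*m + 567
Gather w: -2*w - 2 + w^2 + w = w^2 - w - 2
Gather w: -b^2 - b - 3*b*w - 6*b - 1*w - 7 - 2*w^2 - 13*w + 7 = -b^2 - 7*b - 2*w^2 + w*(-3*b - 14)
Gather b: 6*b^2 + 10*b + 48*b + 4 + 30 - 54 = 6*b^2 + 58*b - 20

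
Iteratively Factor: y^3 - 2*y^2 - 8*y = (y + 2)*(y^2 - 4*y) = (y - 4)*(y + 2)*(y)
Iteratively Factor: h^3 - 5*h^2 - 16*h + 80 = (h - 5)*(h^2 - 16) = (h - 5)*(h + 4)*(h - 4)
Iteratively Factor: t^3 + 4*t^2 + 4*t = (t)*(t^2 + 4*t + 4) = t*(t + 2)*(t + 2)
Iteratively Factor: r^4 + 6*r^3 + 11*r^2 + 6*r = (r)*(r^3 + 6*r^2 + 11*r + 6) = r*(r + 2)*(r^2 + 4*r + 3) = r*(r + 1)*(r + 2)*(r + 3)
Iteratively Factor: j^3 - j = (j)*(j^2 - 1) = j*(j - 1)*(j + 1)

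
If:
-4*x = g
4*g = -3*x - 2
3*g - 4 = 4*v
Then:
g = -8/13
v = -19/13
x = 2/13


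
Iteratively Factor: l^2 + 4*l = (l)*(l + 4)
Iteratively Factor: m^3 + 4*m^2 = (m + 4)*(m^2) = m*(m + 4)*(m)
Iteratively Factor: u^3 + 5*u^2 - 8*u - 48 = (u - 3)*(u^2 + 8*u + 16) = (u - 3)*(u + 4)*(u + 4)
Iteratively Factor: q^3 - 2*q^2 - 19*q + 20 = (q - 5)*(q^2 + 3*q - 4) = (q - 5)*(q + 4)*(q - 1)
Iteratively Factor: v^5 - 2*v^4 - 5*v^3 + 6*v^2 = (v + 2)*(v^4 - 4*v^3 + 3*v^2) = v*(v + 2)*(v^3 - 4*v^2 + 3*v) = v*(v - 1)*(v + 2)*(v^2 - 3*v) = v^2*(v - 1)*(v + 2)*(v - 3)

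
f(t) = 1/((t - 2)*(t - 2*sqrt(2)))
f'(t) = -1/((t - 2)*(t - 2*sqrt(2))^2) - 1/((t - 2)^2*(t - 2*sqrt(2)))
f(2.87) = 27.65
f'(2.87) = -696.84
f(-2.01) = 0.05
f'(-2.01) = 0.02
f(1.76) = 3.90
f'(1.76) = 19.90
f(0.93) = 0.49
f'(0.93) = 0.72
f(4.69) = 0.20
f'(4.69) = -0.18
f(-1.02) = 0.09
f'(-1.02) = 0.05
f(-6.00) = 0.01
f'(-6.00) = 0.00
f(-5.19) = 0.02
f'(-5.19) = 0.00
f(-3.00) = 0.03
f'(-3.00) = 0.01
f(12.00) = 0.01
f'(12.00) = 0.00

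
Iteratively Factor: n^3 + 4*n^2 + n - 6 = (n + 2)*(n^2 + 2*n - 3) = (n + 2)*(n + 3)*(n - 1)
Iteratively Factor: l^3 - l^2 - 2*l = (l)*(l^2 - l - 2) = l*(l + 1)*(l - 2)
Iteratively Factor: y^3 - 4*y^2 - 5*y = (y + 1)*(y^2 - 5*y) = y*(y + 1)*(y - 5)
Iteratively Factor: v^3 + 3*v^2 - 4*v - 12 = (v + 2)*(v^2 + v - 6) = (v + 2)*(v + 3)*(v - 2)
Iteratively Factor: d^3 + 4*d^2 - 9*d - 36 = (d + 3)*(d^2 + d - 12) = (d + 3)*(d + 4)*(d - 3)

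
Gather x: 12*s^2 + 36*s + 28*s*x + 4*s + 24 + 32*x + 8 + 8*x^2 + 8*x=12*s^2 + 40*s + 8*x^2 + x*(28*s + 40) + 32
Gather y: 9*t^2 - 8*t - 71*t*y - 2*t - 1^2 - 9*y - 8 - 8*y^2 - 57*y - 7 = 9*t^2 - 10*t - 8*y^2 + y*(-71*t - 66) - 16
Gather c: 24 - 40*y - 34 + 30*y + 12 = 2 - 10*y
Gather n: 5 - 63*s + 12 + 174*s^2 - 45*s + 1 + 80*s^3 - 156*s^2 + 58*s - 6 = 80*s^3 + 18*s^2 - 50*s + 12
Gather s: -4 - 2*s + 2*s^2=2*s^2 - 2*s - 4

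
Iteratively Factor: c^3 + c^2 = (c + 1)*(c^2) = c*(c + 1)*(c)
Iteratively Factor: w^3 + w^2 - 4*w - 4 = (w + 1)*(w^2 - 4) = (w - 2)*(w + 1)*(w + 2)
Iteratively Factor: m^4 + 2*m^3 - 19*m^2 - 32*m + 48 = (m - 1)*(m^3 + 3*m^2 - 16*m - 48) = (m - 1)*(m + 3)*(m^2 - 16) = (m - 4)*(m - 1)*(m + 3)*(m + 4)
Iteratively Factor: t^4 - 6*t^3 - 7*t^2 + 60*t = (t)*(t^3 - 6*t^2 - 7*t + 60) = t*(t - 4)*(t^2 - 2*t - 15) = t*(t - 5)*(t - 4)*(t + 3)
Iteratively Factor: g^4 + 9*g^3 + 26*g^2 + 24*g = (g + 2)*(g^3 + 7*g^2 + 12*g) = (g + 2)*(g + 3)*(g^2 + 4*g) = (g + 2)*(g + 3)*(g + 4)*(g)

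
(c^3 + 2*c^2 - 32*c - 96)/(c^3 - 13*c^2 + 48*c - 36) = (c^2 + 8*c + 16)/(c^2 - 7*c + 6)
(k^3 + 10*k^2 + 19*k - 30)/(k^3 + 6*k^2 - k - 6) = (k + 5)/(k + 1)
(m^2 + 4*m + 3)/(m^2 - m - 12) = (m + 1)/(m - 4)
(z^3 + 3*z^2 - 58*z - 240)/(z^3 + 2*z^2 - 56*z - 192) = (z + 5)/(z + 4)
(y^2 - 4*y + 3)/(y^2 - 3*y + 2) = (y - 3)/(y - 2)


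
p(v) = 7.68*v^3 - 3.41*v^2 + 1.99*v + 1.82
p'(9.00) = 1806.85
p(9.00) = 5342.24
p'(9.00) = 1806.85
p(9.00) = 5342.24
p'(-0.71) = 18.45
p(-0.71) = -4.06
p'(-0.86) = 24.90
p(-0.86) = -7.30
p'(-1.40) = 56.70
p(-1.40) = -28.72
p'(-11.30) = 3021.03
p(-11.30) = -11537.54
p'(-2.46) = 158.20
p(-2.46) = -138.04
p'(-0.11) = 3.02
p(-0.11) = 1.55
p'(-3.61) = 326.87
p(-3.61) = -411.12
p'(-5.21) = 662.92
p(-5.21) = -1187.22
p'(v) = 23.04*v^2 - 6.82*v + 1.99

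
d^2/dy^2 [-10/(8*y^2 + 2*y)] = 10*(4*y*(4*y + 1) - (8*y + 1)^2)/(y^3*(4*y + 1)^3)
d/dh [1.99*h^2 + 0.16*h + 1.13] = 3.98*h + 0.16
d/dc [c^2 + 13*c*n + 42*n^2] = 2*c + 13*n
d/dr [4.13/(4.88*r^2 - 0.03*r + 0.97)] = (0.1239 - 40.3088*r)/(4.88*r^2 - 0.03*r + 0.97)^2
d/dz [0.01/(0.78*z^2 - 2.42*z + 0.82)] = (0.0242 - 0.0156*z)/(0.78*z^2 - 2.42*z + 0.82)^2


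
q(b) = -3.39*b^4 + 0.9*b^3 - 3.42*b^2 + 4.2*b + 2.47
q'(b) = -13.56*b^3 + 2.7*b^2 - 6.84*b + 4.2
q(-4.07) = -1062.16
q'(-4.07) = 990.97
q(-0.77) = -4.39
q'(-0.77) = 17.26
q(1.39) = -8.54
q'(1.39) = -36.51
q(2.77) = -192.59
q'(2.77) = -282.23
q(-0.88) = -6.52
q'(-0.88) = 21.55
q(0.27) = 3.35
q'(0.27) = 2.28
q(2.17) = -70.49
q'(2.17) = -136.49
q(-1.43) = -27.34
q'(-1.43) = 59.15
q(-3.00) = -339.80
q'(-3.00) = 415.14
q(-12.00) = -72390.65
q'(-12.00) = 23906.76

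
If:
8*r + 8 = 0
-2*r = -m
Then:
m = -2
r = -1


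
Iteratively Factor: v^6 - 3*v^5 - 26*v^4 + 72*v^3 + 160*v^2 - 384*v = (v - 4)*(v^5 + v^4 - 22*v^3 - 16*v^2 + 96*v) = (v - 4)^2*(v^4 + 5*v^3 - 2*v^2 - 24*v) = (v - 4)^2*(v - 2)*(v^3 + 7*v^2 + 12*v) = (v - 4)^2*(v - 2)*(v + 3)*(v^2 + 4*v) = v*(v - 4)^2*(v - 2)*(v + 3)*(v + 4)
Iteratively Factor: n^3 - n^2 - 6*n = (n)*(n^2 - n - 6) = n*(n - 3)*(n + 2)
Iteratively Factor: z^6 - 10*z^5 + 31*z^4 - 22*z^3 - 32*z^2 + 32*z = (z)*(z^5 - 10*z^4 + 31*z^3 - 22*z^2 - 32*z + 32) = z*(z - 1)*(z^4 - 9*z^3 + 22*z^2 - 32) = z*(z - 4)*(z - 1)*(z^3 - 5*z^2 + 2*z + 8) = z*(z - 4)*(z - 2)*(z - 1)*(z^2 - 3*z - 4) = z*(z - 4)^2*(z - 2)*(z - 1)*(z + 1)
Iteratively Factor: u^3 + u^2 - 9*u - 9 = (u + 3)*(u^2 - 2*u - 3) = (u + 1)*(u + 3)*(u - 3)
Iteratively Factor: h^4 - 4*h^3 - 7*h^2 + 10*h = (h - 5)*(h^3 + h^2 - 2*h) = (h - 5)*(h - 1)*(h^2 + 2*h) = h*(h - 5)*(h - 1)*(h + 2)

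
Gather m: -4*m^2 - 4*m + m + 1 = -4*m^2 - 3*m + 1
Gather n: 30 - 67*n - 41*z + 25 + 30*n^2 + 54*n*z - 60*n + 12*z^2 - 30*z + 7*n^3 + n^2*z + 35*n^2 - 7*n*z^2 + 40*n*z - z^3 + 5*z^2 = 7*n^3 + n^2*(z + 65) + n*(-7*z^2 + 94*z - 127) - z^3 + 17*z^2 - 71*z + 55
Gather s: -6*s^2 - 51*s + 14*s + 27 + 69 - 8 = -6*s^2 - 37*s + 88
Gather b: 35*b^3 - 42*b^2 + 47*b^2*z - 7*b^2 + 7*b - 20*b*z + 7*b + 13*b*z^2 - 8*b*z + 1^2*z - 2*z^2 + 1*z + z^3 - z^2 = 35*b^3 + b^2*(47*z - 49) + b*(13*z^2 - 28*z + 14) + z^3 - 3*z^2 + 2*z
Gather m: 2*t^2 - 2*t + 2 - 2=2*t^2 - 2*t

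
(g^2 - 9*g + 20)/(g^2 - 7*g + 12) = (g - 5)/(g - 3)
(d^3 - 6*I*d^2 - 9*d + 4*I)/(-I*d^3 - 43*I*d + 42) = (I*d^3 + 6*d^2 - 9*I*d - 4)/(d^3 + 43*d + 42*I)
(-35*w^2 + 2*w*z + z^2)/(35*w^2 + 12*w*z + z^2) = (-5*w + z)/(5*w + z)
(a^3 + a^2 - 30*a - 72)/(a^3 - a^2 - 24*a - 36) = (a + 4)/(a + 2)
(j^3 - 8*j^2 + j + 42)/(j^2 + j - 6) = (j^3 - 8*j^2 + j + 42)/(j^2 + j - 6)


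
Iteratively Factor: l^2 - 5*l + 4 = (l - 1)*(l - 4)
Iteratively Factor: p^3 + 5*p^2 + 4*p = (p + 1)*(p^2 + 4*p) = p*(p + 1)*(p + 4)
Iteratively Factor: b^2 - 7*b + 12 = (b - 4)*(b - 3)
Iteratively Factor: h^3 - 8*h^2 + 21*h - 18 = (h - 3)*(h^2 - 5*h + 6) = (h - 3)^2*(h - 2)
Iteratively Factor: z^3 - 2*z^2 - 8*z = (z)*(z^2 - 2*z - 8) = z*(z + 2)*(z - 4)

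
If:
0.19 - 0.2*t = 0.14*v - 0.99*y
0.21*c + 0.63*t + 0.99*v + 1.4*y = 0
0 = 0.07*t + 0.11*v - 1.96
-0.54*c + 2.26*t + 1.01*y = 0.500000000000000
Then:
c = -84.56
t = -20.02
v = 30.56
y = 0.08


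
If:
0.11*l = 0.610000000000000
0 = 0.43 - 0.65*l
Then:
No Solution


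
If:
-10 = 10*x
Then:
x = -1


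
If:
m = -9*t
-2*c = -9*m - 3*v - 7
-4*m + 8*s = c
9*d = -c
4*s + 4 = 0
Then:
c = 12*v/17 - 44/17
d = 44/153 - 4*v/51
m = -3*v/17 - 23/17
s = -1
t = v/51 + 23/153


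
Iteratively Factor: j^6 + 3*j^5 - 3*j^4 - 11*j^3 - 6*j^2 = (j)*(j^5 + 3*j^4 - 3*j^3 - 11*j^2 - 6*j) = j^2*(j^4 + 3*j^3 - 3*j^2 - 11*j - 6) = j^2*(j - 2)*(j^3 + 5*j^2 + 7*j + 3) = j^2*(j - 2)*(j + 3)*(j^2 + 2*j + 1) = j^2*(j - 2)*(j + 1)*(j + 3)*(j + 1)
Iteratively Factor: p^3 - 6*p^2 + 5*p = (p)*(p^2 - 6*p + 5) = p*(p - 1)*(p - 5)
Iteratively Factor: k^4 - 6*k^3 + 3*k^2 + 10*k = (k + 1)*(k^3 - 7*k^2 + 10*k) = k*(k + 1)*(k^2 - 7*k + 10) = k*(k - 2)*(k + 1)*(k - 5)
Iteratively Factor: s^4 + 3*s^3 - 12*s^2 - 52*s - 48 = (s - 4)*(s^3 + 7*s^2 + 16*s + 12) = (s - 4)*(s + 2)*(s^2 + 5*s + 6) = (s - 4)*(s + 2)^2*(s + 3)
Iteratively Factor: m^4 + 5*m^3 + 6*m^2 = (m + 2)*(m^3 + 3*m^2) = (m + 2)*(m + 3)*(m^2) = m*(m + 2)*(m + 3)*(m)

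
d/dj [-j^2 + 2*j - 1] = 2 - 2*j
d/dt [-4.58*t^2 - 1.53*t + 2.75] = -9.16*t - 1.53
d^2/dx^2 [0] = 0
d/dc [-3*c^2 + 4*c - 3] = 4 - 6*c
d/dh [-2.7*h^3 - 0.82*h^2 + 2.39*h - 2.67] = -8.1*h^2 - 1.64*h + 2.39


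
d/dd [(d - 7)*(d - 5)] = 2*d - 12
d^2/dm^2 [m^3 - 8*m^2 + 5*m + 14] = 6*m - 16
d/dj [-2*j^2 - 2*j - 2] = -4*j - 2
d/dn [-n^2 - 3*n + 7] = -2*n - 3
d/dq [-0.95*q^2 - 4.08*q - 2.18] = -1.9*q - 4.08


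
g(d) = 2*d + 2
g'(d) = 2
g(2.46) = 6.92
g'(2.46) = 2.00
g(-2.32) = -2.64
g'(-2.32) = 2.00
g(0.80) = 3.60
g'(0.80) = 2.00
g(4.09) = 10.18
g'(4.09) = 2.00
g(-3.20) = -4.40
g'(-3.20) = 2.00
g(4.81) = 11.62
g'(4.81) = 2.00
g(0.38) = 2.76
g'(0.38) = 2.00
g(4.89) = 11.78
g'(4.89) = 2.00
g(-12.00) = -22.00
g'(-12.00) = 2.00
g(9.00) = 20.00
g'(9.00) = 2.00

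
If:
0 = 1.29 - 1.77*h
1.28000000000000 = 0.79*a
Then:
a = 1.62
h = 0.73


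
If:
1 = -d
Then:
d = -1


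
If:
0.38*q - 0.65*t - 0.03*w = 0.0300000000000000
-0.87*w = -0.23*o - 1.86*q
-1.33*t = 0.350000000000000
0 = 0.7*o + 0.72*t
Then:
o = 0.27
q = -0.44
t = -0.26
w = -0.87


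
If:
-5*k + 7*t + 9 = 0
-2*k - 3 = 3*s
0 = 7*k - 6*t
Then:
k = -54/19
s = 17/19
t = -63/19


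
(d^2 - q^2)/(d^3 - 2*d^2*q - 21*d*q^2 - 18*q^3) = (-d + q)/(-d^2 + 3*d*q + 18*q^2)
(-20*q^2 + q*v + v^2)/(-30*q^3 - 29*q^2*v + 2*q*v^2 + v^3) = (20*q^2 - q*v - v^2)/(30*q^3 + 29*q^2*v - 2*q*v^2 - v^3)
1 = 1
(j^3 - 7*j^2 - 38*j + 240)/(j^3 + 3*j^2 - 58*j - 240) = (j - 5)/(j + 5)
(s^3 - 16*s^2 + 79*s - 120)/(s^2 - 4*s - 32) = (s^2 - 8*s + 15)/(s + 4)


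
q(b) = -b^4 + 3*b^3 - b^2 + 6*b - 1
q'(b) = -4*b^3 + 9*b^2 - 2*b + 6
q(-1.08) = -13.79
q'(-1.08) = 23.70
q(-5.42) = -1403.53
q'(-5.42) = 918.11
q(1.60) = 11.77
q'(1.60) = 9.46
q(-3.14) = -219.79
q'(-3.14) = 224.85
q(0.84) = 4.61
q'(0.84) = 8.30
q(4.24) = -88.06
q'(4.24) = -145.58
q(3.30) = -2.87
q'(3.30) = -46.34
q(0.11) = -0.35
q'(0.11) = 5.88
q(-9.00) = -8884.00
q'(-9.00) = 3669.00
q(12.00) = -15625.00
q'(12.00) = -5634.00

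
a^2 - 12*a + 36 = (a - 6)^2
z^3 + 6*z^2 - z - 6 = (z - 1)*(z + 1)*(z + 6)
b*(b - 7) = b^2 - 7*b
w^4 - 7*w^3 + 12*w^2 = w^2*(w - 4)*(w - 3)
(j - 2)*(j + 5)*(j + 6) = j^3 + 9*j^2 + 8*j - 60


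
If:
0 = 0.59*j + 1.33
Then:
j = -2.25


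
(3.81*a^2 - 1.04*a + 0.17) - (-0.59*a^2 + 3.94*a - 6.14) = 4.4*a^2 - 4.98*a + 6.31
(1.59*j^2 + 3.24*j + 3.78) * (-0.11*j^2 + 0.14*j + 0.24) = -0.1749*j^4 - 0.1338*j^3 + 0.4194*j^2 + 1.3068*j + 0.9072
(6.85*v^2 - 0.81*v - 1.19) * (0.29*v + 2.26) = 1.9865*v^3 + 15.2461*v^2 - 2.1757*v - 2.6894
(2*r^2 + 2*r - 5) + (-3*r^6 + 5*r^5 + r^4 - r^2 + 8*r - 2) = -3*r^6 + 5*r^5 + r^4 + r^2 + 10*r - 7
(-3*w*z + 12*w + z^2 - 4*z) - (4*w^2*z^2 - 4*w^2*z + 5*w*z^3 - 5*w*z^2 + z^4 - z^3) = -4*w^2*z^2 + 4*w^2*z - 5*w*z^3 + 5*w*z^2 - 3*w*z + 12*w - z^4 + z^3 + z^2 - 4*z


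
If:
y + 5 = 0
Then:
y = -5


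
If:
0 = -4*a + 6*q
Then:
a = 3*q/2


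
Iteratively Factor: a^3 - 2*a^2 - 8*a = (a - 4)*(a^2 + 2*a) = a*(a - 4)*(a + 2)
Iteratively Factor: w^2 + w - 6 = (w + 3)*(w - 2)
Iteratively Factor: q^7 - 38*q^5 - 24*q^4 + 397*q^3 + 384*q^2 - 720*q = (q - 1)*(q^6 + q^5 - 37*q^4 - 61*q^3 + 336*q^2 + 720*q) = q*(q - 1)*(q^5 + q^4 - 37*q^3 - 61*q^2 + 336*q + 720) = q*(q - 1)*(q + 3)*(q^4 - 2*q^3 - 31*q^2 + 32*q + 240) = q*(q - 5)*(q - 1)*(q + 3)*(q^3 + 3*q^2 - 16*q - 48) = q*(q - 5)*(q - 1)*(q + 3)^2*(q^2 - 16) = q*(q - 5)*(q - 4)*(q - 1)*(q + 3)^2*(q + 4)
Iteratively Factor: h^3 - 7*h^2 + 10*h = (h - 5)*(h^2 - 2*h) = h*(h - 5)*(h - 2)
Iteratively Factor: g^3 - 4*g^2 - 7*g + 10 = (g - 1)*(g^2 - 3*g - 10) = (g - 1)*(g + 2)*(g - 5)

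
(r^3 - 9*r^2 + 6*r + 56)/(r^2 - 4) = (r^2 - 11*r + 28)/(r - 2)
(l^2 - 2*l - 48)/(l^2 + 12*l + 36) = (l - 8)/(l + 6)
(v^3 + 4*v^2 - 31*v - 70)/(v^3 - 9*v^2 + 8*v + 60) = (v + 7)/(v - 6)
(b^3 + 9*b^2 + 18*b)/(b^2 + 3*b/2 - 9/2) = 2*b*(b + 6)/(2*b - 3)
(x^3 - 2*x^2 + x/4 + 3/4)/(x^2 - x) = x - 1 - 3/(4*x)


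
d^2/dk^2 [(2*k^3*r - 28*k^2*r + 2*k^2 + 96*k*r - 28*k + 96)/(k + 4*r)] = 4*(k^3*r + 12*k^2*r^2 + 48*k*r^3 - 224*r^3 - 176*r^2 + 56*r + 48)/(k^3 + 12*k^2*r + 48*k*r^2 + 64*r^3)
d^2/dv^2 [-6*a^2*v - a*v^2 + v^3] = -2*a + 6*v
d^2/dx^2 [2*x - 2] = 0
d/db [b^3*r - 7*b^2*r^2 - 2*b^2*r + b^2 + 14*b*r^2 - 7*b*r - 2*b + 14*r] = 3*b^2*r - 14*b*r^2 - 4*b*r + 2*b + 14*r^2 - 7*r - 2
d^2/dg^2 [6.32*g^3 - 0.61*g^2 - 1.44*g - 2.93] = 37.92*g - 1.22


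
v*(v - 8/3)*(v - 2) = v^3 - 14*v^2/3 + 16*v/3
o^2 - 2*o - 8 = (o - 4)*(o + 2)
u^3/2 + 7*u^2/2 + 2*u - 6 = (u/2 + 1)*(u - 1)*(u + 6)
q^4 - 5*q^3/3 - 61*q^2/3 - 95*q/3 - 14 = (q - 6)*(q + 1)^2*(q + 7/3)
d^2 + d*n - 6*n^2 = (d - 2*n)*(d + 3*n)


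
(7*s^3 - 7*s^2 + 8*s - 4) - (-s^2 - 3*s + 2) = 7*s^3 - 6*s^2 + 11*s - 6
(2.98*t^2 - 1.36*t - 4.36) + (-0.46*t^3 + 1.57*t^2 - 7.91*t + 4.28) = -0.46*t^3 + 4.55*t^2 - 9.27*t - 0.0800000000000001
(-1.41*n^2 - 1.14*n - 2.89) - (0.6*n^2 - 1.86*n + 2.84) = -2.01*n^2 + 0.72*n - 5.73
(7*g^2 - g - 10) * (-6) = -42*g^2 + 6*g + 60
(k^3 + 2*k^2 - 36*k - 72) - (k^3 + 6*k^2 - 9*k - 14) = -4*k^2 - 27*k - 58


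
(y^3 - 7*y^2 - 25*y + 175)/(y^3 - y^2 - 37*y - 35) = (y - 5)/(y + 1)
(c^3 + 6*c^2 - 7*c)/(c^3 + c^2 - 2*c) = (c + 7)/(c + 2)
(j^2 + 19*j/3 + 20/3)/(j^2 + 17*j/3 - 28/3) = (3*j^2 + 19*j + 20)/(3*j^2 + 17*j - 28)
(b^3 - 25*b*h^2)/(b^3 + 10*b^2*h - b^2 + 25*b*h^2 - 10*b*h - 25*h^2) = b*(b - 5*h)/(b^2 + 5*b*h - b - 5*h)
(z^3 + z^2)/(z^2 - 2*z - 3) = z^2/(z - 3)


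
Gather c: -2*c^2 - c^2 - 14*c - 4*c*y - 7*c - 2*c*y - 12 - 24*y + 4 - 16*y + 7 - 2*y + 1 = -3*c^2 + c*(-6*y - 21) - 42*y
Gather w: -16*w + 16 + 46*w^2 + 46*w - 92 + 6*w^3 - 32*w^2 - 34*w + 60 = 6*w^3 + 14*w^2 - 4*w - 16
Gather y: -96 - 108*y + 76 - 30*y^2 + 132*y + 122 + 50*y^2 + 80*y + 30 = 20*y^2 + 104*y + 132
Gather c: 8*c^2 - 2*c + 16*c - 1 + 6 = 8*c^2 + 14*c + 5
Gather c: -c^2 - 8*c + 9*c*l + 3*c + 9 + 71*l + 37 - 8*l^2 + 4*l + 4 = -c^2 + c*(9*l - 5) - 8*l^2 + 75*l + 50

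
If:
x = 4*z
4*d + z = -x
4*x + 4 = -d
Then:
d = 20/59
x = -64/59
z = -16/59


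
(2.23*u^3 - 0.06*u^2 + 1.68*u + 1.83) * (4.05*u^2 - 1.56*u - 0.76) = 9.0315*u^5 - 3.7218*u^4 + 5.2028*u^3 + 4.8363*u^2 - 4.1316*u - 1.3908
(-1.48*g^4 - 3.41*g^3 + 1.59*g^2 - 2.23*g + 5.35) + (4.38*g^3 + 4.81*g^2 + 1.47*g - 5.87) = -1.48*g^4 + 0.97*g^3 + 6.4*g^2 - 0.76*g - 0.52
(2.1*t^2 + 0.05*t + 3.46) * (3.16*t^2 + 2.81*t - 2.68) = 6.636*t^4 + 6.059*t^3 + 5.4461*t^2 + 9.5886*t - 9.2728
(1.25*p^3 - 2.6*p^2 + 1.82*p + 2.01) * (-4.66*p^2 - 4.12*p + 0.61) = -5.825*p^5 + 6.966*p^4 + 2.9933*p^3 - 18.451*p^2 - 7.171*p + 1.2261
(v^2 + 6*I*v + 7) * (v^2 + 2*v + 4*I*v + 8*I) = v^4 + 2*v^3 + 10*I*v^3 - 17*v^2 + 20*I*v^2 - 34*v + 28*I*v + 56*I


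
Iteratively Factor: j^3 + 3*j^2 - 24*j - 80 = (j + 4)*(j^2 - j - 20) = (j - 5)*(j + 4)*(j + 4)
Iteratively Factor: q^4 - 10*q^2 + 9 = (q + 3)*(q^3 - 3*q^2 - q + 3) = (q + 1)*(q + 3)*(q^2 - 4*q + 3) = (q - 3)*(q + 1)*(q + 3)*(q - 1)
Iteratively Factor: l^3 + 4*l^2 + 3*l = (l + 3)*(l^2 + l) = l*(l + 3)*(l + 1)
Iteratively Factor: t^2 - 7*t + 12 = (t - 3)*(t - 4)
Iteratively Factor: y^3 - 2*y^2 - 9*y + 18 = (y - 3)*(y^2 + y - 6) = (y - 3)*(y - 2)*(y + 3)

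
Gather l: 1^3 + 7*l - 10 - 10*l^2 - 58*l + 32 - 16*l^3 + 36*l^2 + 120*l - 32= -16*l^3 + 26*l^2 + 69*l - 9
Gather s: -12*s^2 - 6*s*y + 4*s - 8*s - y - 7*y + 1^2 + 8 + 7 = -12*s^2 + s*(-6*y - 4) - 8*y + 16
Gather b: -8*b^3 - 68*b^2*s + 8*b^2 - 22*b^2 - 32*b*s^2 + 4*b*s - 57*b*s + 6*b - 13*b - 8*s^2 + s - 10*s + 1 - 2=-8*b^3 + b^2*(-68*s - 14) + b*(-32*s^2 - 53*s - 7) - 8*s^2 - 9*s - 1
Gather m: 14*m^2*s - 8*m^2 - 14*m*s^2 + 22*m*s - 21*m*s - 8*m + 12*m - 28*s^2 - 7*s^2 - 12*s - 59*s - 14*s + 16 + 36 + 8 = m^2*(14*s - 8) + m*(-14*s^2 + s + 4) - 35*s^2 - 85*s + 60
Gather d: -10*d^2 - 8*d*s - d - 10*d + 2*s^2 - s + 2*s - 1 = -10*d^2 + d*(-8*s - 11) + 2*s^2 + s - 1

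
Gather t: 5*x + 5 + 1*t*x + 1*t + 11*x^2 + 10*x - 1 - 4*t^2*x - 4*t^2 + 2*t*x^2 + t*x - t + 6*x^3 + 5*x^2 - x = t^2*(-4*x - 4) + t*(2*x^2 + 2*x) + 6*x^3 + 16*x^2 + 14*x + 4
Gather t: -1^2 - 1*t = -t - 1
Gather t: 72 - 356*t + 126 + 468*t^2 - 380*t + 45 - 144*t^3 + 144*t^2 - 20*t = -144*t^3 + 612*t^2 - 756*t + 243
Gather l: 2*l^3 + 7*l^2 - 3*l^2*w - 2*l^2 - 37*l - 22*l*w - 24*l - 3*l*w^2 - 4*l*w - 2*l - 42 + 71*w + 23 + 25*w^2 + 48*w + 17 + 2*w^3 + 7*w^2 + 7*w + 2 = 2*l^3 + l^2*(5 - 3*w) + l*(-3*w^2 - 26*w - 63) + 2*w^3 + 32*w^2 + 126*w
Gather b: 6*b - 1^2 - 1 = 6*b - 2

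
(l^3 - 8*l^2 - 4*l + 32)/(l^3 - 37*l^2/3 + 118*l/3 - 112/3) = 3*(l + 2)/(3*l - 7)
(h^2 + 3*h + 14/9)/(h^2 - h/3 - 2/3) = (h + 7/3)/(h - 1)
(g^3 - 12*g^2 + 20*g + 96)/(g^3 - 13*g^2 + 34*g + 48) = (g + 2)/(g + 1)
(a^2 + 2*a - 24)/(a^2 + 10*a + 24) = (a - 4)/(a + 4)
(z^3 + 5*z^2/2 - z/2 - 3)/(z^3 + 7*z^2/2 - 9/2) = (z + 2)/(z + 3)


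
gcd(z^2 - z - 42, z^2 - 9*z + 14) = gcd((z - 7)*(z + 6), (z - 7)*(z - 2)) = z - 7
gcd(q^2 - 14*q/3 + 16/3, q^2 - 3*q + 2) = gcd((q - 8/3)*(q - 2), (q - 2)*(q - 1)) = q - 2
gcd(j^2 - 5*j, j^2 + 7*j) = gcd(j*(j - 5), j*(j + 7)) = j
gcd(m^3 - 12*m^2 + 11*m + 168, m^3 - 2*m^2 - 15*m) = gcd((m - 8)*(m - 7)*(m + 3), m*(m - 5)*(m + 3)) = m + 3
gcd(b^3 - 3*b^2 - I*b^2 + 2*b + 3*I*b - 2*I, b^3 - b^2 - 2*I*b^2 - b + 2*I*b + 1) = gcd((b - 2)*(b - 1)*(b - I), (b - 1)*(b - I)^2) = b^2 + b*(-1 - I) + I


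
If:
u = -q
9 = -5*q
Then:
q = -9/5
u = 9/5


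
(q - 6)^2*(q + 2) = q^3 - 10*q^2 + 12*q + 72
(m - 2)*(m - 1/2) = m^2 - 5*m/2 + 1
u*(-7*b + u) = -7*b*u + u^2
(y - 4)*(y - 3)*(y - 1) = y^3 - 8*y^2 + 19*y - 12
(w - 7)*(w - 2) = w^2 - 9*w + 14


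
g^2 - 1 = (g - 1)*(g + 1)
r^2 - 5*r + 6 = (r - 3)*(r - 2)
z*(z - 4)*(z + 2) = z^3 - 2*z^2 - 8*z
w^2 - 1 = (w - 1)*(w + 1)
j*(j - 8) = j^2 - 8*j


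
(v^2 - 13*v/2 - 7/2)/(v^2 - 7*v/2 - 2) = (v - 7)/(v - 4)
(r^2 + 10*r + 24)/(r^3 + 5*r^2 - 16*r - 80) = (r + 6)/(r^2 + r - 20)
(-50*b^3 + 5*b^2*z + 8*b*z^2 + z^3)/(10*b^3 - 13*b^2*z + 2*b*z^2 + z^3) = (5*b + z)/(-b + z)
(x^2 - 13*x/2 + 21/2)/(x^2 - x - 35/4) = 2*(x - 3)/(2*x + 5)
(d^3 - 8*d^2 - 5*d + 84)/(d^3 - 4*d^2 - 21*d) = (d - 4)/d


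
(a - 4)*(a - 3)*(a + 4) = a^3 - 3*a^2 - 16*a + 48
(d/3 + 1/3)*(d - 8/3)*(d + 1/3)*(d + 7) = d^4/3 + 17*d^3/9 - 113*d^2/27 - 211*d/27 - 56/27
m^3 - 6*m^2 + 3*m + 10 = (m - 5)*(m - 2)*(m + 1)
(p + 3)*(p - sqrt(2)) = p^2 - sqrt(2)*p + 3*p - 3*sqrt(2)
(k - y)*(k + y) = k^2 - y^2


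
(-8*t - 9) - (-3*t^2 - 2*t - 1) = 3*t^2 - 6*t - 8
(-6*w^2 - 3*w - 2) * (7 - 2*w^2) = 12*w^4 + 6*w^3 - 38*w^2 - 21*w - 14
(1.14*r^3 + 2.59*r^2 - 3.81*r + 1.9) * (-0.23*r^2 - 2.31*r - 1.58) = -0.2622*r^5 - 3.2291*r^4 - 6.9078*r^3 + 4.2719*r^2 + 1.6308*r - 3.002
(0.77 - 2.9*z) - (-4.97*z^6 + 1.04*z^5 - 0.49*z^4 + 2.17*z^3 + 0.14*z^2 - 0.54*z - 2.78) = 4.97*z^6 - 1.04*z^5 + 0.49*z^4 - 2.17*z^3 - 0.14*z^2 - 2.36*z + 3.55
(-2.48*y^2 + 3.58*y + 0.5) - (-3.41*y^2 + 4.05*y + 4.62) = 0.93*y^2 - 0.47*y - 4.12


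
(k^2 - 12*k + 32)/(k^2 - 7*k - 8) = (k - 4)/(k + 1)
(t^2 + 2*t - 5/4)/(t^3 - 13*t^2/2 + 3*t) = (t + 5/2)/(t*(t - 6))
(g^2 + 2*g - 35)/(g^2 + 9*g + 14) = (g - 5)/(g + 2)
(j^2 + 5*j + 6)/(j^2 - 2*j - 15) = (j + 2)/(j - 5)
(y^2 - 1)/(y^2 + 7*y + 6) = (y - 1)/(y + 6)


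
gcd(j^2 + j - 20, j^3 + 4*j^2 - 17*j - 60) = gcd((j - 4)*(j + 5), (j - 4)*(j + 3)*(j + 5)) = j^2 + j - 20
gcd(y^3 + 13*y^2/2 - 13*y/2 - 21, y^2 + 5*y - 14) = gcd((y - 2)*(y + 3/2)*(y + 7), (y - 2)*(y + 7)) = y^2 + 5*y - 14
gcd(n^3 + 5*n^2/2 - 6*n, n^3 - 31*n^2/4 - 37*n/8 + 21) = n - 3/2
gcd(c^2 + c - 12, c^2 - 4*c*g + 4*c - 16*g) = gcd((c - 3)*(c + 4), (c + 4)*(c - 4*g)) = c + 4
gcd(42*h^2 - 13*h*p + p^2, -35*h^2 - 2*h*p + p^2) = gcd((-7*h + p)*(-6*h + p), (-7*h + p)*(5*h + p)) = -7*h + p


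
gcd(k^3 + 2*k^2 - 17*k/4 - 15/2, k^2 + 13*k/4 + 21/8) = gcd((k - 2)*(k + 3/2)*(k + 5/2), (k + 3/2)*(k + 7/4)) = k + 3/2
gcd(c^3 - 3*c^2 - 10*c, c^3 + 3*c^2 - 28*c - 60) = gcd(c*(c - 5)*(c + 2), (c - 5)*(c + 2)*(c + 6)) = c^2 - 3*c - 10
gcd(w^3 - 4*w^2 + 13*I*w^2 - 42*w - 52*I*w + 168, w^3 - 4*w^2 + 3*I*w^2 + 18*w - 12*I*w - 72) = w^2 + w*(-4 + 6*I) - 24*I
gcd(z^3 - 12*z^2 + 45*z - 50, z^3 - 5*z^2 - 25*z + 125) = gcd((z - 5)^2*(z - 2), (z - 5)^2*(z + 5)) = z^2 - 10*z + 25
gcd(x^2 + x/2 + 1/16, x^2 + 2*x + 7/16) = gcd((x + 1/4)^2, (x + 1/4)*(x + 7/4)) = x + 1/4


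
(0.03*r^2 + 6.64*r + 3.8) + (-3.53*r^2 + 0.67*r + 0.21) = -3.5*r^2 + 7.31*r + 4.01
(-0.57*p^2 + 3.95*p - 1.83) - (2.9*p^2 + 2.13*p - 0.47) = -3.47*p^2 + 1.82*p - 1.36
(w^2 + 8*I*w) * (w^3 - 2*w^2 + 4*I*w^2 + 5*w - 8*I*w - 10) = w^5 - 2*w^4 + 12*I*w^4 - 27*w^3 - 24*I*w^3 + 54*w^2 + 40*I*w^2 - 80*I*w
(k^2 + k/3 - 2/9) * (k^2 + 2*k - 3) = k^4 + 7*k^3/3 - 23*k^2/9 - 13*k/9 + 2/3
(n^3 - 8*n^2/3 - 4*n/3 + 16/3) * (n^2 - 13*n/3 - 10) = n^5 - 7*n^4 + 2*n^3/9 + 340*n^2/9 - 88*n/9 - 160/3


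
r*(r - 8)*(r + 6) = r^3 - 2*r^2 - 48*r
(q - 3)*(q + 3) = q^2 - 9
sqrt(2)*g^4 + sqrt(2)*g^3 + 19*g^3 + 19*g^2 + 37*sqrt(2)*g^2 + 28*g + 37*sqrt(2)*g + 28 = (g + 1)*(g + 2*sqrt(2))*(g + 7*sqrt(2))*(sqrt(2)*g + 1)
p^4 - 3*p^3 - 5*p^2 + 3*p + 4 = (p - 4)*(p - 1)*(p + 1)^2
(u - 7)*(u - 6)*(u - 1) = u^3 - 14*u^2 + 55*u - 42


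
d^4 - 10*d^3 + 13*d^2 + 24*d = d*(d - 8)*(d - 3)*(d + 1)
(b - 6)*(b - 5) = b^2 - 11*b + 30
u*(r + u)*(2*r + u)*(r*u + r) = 2*r^3*u^2 + 2*r^3*u + 3*r^2*u^3 + 3*r^2*u^2 + r*u^4 + r*u^3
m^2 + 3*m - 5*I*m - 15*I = (m + 3)*(m - 5*I)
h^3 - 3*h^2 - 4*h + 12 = (h - 3)*(h - 2)*(h + 2)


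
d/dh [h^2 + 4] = 2*h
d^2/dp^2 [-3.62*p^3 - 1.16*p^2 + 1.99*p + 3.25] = -21.72*p - 2.32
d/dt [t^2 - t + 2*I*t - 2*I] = 2*t - 1 + 2*I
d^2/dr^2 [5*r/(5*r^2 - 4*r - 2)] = 10*(-4*r*(5*r - 2)^2 + (4 - 15*r)*(-5*r^2 + 4*r + 2))/(-5*r^2 + 4*r + 2)^3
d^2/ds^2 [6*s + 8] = 0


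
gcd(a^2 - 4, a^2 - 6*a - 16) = a + 2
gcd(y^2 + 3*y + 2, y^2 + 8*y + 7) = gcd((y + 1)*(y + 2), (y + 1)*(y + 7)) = y + 1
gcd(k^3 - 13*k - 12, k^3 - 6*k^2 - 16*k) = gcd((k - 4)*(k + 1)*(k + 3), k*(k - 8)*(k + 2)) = 1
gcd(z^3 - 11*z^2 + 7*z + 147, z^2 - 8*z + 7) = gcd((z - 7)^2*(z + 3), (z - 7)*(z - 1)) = z - 7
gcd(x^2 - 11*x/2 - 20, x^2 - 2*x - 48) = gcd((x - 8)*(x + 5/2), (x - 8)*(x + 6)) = x - 8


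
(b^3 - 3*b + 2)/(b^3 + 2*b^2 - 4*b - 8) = (b^2 - 2*b + 1)/(b^2 - 4)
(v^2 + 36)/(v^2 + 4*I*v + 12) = (v - 6*I)/(v - 2*I)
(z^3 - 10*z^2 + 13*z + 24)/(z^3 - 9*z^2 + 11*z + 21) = (z - 8)/(z - 7)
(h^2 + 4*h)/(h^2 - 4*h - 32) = h/(h - 8)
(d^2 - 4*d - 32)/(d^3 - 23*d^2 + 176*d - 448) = (d + 4)/(d^2 - 15*d + 56)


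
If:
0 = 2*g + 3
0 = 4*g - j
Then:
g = -3/2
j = -6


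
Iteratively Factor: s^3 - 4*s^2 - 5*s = (s - 5)*(s^2 + s) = (s - 5)*(s + 1)*(s)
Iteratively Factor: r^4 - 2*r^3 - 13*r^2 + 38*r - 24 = (r - 3)*(r^3 + r^2 - 10*r + 8) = (r - 3)*(r + 4)*(r^2 - 3*r + 2) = (r - 3)*(r - 2)*(r + 4)*(r - 1)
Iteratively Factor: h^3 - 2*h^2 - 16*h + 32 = (h - 4)*(h^2 + 2*h - 8) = (h - 4)*(h - 2)*(h + 4)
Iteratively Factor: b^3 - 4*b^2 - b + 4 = (b + 1)*(b^2 - 5*b + 4) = (b - 4)*(b + 1)*(b - 1)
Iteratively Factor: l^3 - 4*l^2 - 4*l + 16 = (l + 2)*(l^2 - 6*l + 8) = (l - 2)*(l + 2)*(l - 4)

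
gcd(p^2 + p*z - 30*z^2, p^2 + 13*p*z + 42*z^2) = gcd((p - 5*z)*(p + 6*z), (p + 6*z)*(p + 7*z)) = p + 6*z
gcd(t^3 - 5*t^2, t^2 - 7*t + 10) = t - 5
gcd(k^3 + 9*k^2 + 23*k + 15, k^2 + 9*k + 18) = k + 3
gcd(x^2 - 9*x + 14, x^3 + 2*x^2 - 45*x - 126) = x - 7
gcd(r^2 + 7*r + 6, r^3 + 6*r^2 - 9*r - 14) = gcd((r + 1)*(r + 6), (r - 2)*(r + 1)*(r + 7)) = r + 1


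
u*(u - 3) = u^2 - 3*u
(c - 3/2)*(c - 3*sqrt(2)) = c^2 - 3*sqrt(2)*c - 3*c/2 + 9*sqrt(2)/2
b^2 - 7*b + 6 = (b - 6)*(b - 1)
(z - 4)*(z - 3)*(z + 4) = z^3 - 3*z^2 - 16*z + 48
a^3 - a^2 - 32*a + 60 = (a - 5)*(a - 2)*(a + 6)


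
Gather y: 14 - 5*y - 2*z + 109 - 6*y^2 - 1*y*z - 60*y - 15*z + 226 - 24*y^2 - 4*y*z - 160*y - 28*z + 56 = -30*y^2 + y*(-5*z - 225) - 45*z + 405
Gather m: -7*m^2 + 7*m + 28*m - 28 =-7*m^2 + 35*m - 28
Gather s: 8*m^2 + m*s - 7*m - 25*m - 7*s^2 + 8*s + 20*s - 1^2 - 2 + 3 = 8*m^2 - 32*m - 7*s^2 + s*(m + 28)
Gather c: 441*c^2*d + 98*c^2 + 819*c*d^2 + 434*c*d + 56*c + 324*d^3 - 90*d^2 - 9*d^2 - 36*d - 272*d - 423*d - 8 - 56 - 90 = c^2*(441*d + 98) + c*(819*d^2 + 434*d + 56) + 324*d^3 - 99*d^2 - 731*d - 154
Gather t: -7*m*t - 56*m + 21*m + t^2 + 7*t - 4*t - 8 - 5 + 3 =-35*m + t^2 + t*(3 - 7*m) - 10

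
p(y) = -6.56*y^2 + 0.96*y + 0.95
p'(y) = 0.96 - 13.12*y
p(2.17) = -27.86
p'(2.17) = -27.51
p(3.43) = -72.93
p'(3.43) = -44.04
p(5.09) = -164.12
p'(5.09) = -65.82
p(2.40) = -34.53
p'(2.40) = -30.53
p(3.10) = -59.12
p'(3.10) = -39.71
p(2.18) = -28.13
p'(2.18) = -27.64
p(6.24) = -248.49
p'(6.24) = -80.91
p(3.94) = -97.10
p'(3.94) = -50.73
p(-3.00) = -60.97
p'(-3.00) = 40.32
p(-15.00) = -1489.45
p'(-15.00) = 197.76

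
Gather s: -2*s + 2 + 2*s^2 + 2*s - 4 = 2*s^2 - 2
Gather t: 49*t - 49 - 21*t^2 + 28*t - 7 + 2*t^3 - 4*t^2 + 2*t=2*t^3 - 25*t^2 + 79*t - 56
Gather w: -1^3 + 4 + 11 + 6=20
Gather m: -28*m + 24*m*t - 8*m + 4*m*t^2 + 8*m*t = m*(4*t^2 + 32*t - 36)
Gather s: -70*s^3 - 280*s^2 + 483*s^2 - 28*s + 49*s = -70*s^3 + 203*s^2 + 21*s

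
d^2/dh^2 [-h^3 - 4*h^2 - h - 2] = -6*h - 8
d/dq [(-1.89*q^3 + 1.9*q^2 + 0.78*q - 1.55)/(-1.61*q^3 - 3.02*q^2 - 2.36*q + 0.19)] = (8.7668*q^4 + 11.4324*q^3 - 10.6922*q^2 - 8.64*q - 3.5098)/(2.5921*q^6 + 9.7244*q^5 + 16.7196*q^4 + 13.6426*q^3 + 4.422*q^2 - 0.8968*q + 0.0361)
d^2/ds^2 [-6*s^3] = -36*s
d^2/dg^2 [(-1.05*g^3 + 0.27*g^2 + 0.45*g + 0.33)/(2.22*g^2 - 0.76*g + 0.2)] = (7.105427357601e-15*g^5 - 3.5527136788005e-15*g^4 + 5.066088*g^3 + 9.996552*g^2 - 4.791456*g + 0.246576)/(10.941048*g^6 - 11.236752*g^5 + 6.803856*g^4 - 2.463616*g^3 + 0.61296*g^2 - 0.0912*g + 0.008)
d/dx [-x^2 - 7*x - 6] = -2*x - 7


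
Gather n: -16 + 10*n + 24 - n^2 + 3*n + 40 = -n^2 + 13*n + 48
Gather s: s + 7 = s + 7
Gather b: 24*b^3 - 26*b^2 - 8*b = 24*b^3 - 26*b^2 - 8*b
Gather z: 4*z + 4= 4*z + 4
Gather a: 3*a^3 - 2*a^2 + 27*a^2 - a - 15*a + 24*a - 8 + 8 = 3*a^3 + 25*a^2 + 8*a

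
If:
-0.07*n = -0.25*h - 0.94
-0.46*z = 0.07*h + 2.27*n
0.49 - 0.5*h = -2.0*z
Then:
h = -3.66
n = 0.35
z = -1.16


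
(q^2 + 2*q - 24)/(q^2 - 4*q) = (q + 6)/q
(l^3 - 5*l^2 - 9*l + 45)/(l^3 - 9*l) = (l - 5)/l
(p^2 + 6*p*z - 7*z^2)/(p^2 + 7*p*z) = (p - z)/p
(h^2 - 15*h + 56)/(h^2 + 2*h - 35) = (h^2 - 15*h + 56)/(h^2 + 2*h - 35)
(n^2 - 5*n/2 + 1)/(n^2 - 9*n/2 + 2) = (n - 2)/(n - 4)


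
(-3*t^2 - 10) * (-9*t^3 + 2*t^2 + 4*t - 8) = 27*t^5 - 6*t^4 + 78*t^3 + 4*t^2 - 40*t + 80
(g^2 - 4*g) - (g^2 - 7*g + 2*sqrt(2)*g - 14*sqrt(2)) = -2*sqrt(2)*g + 3*g + 14*sqrt(2)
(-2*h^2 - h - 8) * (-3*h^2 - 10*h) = 6*h^4 + 23*h^3 + 34*h^2 + 80*h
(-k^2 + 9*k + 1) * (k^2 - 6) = -k^4 + 9*k^3 + 7*k^2 - 54*k - 6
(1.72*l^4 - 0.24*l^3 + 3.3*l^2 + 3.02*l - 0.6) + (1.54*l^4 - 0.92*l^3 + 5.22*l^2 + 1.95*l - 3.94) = 3.26*l^4 - 1.16*l^3 + 8.52*l^2 + 4.97*l - 4.54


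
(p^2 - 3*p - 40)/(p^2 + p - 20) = (p - 8)/(p - 4)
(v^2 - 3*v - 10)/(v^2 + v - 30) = (v + 2)/(v + 6)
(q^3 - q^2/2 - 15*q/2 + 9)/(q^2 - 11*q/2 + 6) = (q^2 + q - 6)/(q - 4)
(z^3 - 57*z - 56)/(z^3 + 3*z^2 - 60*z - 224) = (z + 1)/(z + 4)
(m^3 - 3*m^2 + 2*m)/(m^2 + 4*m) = (m^2 - 3*m + 2)/(m + 4)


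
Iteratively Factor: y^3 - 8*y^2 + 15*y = (y - 5)*(y^2 - 3*y) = (y - 5)*(y - 3)*(y)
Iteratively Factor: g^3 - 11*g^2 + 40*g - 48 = (g - 4)*(g^2 - 7*g + 12) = (g - 4)^2*(g - 3)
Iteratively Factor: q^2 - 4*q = (q)*(q - 4)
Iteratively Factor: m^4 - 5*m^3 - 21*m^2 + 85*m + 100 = (m - 5)*(m^3 - 21*m - 20) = (m - 5)*(m + 1)*(m^2 - m - 20) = (m - 5)^2*(m + 1)*(m + 4)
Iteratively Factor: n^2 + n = (n + 1)*(n)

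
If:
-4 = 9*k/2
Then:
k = -8/9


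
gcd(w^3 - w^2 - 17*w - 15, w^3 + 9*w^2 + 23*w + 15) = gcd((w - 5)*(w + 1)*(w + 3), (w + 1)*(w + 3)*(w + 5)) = w^2 + 4*w + 3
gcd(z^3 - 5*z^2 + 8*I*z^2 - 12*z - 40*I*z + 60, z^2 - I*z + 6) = z + 2*I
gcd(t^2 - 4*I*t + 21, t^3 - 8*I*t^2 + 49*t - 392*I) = t - 7*I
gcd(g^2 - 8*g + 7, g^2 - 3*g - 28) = g - 7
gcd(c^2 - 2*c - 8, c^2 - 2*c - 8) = c^2 - 2*c - 8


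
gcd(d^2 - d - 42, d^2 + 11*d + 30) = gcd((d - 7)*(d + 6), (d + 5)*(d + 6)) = d + 6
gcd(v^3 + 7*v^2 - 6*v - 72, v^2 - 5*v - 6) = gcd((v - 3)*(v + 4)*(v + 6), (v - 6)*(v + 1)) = 1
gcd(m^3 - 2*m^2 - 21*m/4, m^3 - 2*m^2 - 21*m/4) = m^3 - 2*m^2 - 21*m/4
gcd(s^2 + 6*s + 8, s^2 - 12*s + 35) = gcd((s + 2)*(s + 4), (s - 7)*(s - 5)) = 1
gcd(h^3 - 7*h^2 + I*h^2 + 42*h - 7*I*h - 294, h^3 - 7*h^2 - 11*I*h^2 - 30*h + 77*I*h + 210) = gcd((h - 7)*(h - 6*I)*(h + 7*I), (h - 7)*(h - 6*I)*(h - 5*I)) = h^2 + h*(-7 - 6*I) + 42*I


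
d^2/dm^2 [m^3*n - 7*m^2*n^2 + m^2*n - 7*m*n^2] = 2*n*(3*m - 7*n + 1)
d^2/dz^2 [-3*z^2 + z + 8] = -6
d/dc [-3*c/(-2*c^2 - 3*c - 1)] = 3*(1 - 2*c^2)/(4*c^4 + 12*c^3 + 13*c^2 + 6*c + 1)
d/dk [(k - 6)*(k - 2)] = 2*k - 8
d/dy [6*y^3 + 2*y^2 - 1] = 2*y*(9*y + 2)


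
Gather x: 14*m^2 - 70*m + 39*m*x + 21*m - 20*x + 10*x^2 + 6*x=14*m^2 - 49*m + 10*x^2 + x*(39*m - 14)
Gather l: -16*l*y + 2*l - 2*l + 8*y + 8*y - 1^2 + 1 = -16*l*y + 16*y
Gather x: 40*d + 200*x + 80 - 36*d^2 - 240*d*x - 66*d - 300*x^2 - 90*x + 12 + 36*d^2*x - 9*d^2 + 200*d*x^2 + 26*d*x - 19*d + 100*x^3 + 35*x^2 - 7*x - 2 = -45*d^2 - 45*d + 100*x^3 + x^2*(200*d - 265) + x*(36*d^2 - 214*d + 103) + 90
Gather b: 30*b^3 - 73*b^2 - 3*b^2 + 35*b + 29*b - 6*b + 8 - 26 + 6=30*b^3 - 76*b^2 + 58*b - 12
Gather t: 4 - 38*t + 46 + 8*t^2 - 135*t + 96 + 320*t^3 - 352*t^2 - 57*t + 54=320*t^3 - 344*t^2 - 230*t + 200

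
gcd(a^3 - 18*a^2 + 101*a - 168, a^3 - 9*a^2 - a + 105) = a - 7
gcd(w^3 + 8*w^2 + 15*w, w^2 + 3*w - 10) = w + 5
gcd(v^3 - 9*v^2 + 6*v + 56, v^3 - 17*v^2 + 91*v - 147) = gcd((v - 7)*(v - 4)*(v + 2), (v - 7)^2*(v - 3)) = v - 7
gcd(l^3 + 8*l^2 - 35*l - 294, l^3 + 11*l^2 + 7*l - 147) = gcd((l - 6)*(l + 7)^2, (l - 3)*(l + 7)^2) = l^2 + 14*l + 49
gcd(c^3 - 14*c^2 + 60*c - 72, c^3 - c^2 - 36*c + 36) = c - 6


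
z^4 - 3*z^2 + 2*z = z*(z - 1)^2*(z + 2)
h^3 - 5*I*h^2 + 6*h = h*(h - 6*I)*(h + I)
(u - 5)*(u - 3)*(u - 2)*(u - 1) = u^4 - 11*u^3 + 41*u^2 - 61*u + 30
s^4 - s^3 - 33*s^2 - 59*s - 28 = (s - 7)*(s + 1)^2*(s + 4)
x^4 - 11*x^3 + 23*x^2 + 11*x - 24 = (x - 8)*(x - 3)*(x - 1)*(x + 1)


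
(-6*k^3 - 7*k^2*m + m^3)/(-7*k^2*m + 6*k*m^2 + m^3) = (-6*k^3 - 7*k^2*m + m^3)/(m*(-7*k^2 + 6*k*m + m^2))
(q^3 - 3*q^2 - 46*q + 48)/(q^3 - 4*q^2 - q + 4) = (q^2 - 2*q - 48)/(q^2 - 3*q - 4)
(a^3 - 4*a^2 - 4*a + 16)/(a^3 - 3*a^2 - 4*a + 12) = (a - 4)/(a - 3)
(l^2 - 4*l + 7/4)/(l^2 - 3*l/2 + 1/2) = (l - 7/2)/(l - 1)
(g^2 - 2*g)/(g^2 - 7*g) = (g - 2)/(g - 7)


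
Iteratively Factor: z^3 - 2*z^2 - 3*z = (z)*(z^2 - 2*z - 3) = z*(z + 1)*(z - 3)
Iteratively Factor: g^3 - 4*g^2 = (g - 4)*(g^2) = g*(g - 4)*(g)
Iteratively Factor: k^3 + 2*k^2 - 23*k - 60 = (k + 3)*(k^2 - k - 20) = (k + 3)*(k + 4)*(k - 5)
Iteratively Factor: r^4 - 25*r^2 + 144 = (r + 4)*(r^3 - 4*r^2 - 9*r + 36) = (r + 3)*(r + 4)*(r^2 - 7*r + 12) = (r - 4)*(r + 3)*(r + 4)*(r - 3)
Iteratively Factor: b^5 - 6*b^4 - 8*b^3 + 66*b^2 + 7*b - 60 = (b - 4)*(b^4 - 2*b^3 - 16*b^2 + 2*b + 15) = (b - 5)*(b - 4)*(b^3 + 3*b^2 - b - 3) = (b - 5)*(b - 4)*(b - 1)*(b^2 + 4*b + 3) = (b - 5)*(b - 4)*(b - 1)*(b + 3)*(b + 1)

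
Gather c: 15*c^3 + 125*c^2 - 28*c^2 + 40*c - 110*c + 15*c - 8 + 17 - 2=15*c^3 + 97*c^2 - 55*c + 7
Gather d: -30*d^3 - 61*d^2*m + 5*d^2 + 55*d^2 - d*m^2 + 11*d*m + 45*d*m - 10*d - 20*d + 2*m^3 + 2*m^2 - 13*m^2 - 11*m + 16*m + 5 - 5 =-30*d^3 + d^2*(60 - 61*m) + d*(-m^2 + 56*m - 30) + 2*m^3 - 11*m^2 + 5*m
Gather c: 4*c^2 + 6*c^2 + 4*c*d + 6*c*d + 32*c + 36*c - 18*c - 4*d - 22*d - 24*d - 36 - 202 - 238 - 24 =10*c^2 + c*(10*d + 50) - 50*d - 500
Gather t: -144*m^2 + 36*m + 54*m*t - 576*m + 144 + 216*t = -144*m^2 - 540*m + t*(54*m + 216) + 144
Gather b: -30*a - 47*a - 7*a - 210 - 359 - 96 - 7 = -84*a - 672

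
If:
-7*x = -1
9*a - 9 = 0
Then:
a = 1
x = 1/7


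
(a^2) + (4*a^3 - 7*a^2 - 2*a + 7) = 4*a^3 - 6*a^2 - 2*a + 7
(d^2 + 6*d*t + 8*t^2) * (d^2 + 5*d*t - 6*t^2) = d^4 + 11*d^3*t + 32*d^2*t^2 + 4*d*t^3 - 48*t^4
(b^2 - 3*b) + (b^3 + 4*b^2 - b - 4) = b^3 + 5*b^2 - 4*b - 4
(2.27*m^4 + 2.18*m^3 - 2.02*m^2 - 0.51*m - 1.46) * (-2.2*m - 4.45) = -4.994*m^5 - 14.8975*m^4 - 5.257*m^3 + 10.111*m^2 + 5.4815*m + 6.497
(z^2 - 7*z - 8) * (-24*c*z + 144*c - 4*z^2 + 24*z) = -24*c*z^3 + 312*c*z^2 - 816*c*z - 1152*c - 4*z^4 + 52*z^3 - 136*z^2 - 192*z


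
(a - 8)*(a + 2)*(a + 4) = a^3 - 2*a^2 - 40*a - 64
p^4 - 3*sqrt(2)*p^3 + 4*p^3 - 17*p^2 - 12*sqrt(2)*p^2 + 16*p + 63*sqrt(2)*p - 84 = (p - 3)*(p + 7)*(p - 2*sqrt(2))*(p - sqrt(2))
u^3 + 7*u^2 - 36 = (u - 2)*(u + 3)*(u + 6)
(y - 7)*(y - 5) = y^2 - 12*y + 35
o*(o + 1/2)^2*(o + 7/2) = o^4 + 9*o^3/2 + 15*o^2/4 + 7*o/8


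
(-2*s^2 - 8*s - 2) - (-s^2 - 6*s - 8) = -s^2 - 2*s + 6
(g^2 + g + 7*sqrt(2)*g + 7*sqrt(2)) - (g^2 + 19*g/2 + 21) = -17*g/2 + 7*sqrt(2)*g - 21 + 7*sqrt(2)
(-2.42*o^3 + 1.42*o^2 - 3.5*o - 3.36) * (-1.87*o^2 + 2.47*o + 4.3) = 4.5254*o^5 - 8.6328*o^4 - 0.353599999999998*o^3 + 3.7442*o^2 - 23.3492*o - 14.448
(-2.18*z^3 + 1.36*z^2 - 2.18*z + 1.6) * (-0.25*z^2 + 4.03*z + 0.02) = 0.545*z^5 - 9.1254*z^4 + 5.9822*z^3 - 9.1582*z^2 + 6.4044*z + 0.032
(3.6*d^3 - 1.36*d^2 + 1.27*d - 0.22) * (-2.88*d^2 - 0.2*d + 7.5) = -10.368*d^5 + 3.1968*d^4 + 23.6144*d^3 - 9.8204*d^2 + 9.569*d - 1.65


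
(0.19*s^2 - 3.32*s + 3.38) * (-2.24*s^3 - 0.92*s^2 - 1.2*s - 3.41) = -0.4256*s^5 + 7.262*s^4 - 4.7448*s^3 + 0.2265*s^2 + 7.2652*s - 11.5258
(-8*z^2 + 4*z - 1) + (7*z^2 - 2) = -z^2 + 4*z - 3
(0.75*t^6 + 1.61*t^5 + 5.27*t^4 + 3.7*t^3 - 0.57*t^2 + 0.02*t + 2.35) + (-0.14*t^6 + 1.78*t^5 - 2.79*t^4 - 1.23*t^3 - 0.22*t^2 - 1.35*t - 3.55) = 0.61*t^6 + 3.39*t^5 + 2.48*t^4 + 2.47*t^3 - 0.79*t^2 - 1.33*t - 1.2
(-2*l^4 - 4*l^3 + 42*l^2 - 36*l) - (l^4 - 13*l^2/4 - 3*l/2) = -3*l^4 - 4*l^3 + 181*l^2/4 - 69*l/2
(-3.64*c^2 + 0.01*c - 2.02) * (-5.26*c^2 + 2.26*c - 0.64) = 19.1464*c^4 - 8.279*c^3 + 12.9774*c^2 - 4.5716*c + 1.2928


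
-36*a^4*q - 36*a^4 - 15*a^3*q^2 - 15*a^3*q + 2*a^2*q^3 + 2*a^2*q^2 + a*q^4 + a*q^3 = (-4*a + q)*(3*a + q)^2*(a*q + a)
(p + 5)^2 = p^2 + 10*p + 25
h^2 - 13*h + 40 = (h - 8)*(h - 5)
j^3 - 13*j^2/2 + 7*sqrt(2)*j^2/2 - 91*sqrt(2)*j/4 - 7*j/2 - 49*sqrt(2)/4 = (j - 7)*(j + 1/2)*(j + 7*sqrt(2)/2)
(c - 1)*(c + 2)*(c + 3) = c^3 + 4*c^2 + c - 6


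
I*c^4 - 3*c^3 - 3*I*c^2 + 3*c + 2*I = (c + 1)*(c + I)*(c + 2*I)*(I*c - I)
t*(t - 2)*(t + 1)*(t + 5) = t^4 + 4*t^3 - 7*t^2 - 10*t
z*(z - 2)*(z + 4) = z^3 + 2*z^2 - 8*z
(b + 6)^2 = b^2 + 12*b + 36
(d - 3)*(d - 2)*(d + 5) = d^3 - 19*d + 30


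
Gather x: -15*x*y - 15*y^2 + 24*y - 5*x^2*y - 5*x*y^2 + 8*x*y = -5*x^2*y + x*(-5*y^2 - 7*y) - 15*y^2 + 24*y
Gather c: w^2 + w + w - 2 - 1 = w^2 + 2*w - 3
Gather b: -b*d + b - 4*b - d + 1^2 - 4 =b*(-d - 3) - d - 3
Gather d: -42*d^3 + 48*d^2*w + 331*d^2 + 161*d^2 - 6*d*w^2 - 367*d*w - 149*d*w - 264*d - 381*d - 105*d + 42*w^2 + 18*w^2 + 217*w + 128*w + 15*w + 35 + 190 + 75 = -42*d^3 + d^2*(48*w + 492) + d*(-6*w^2 - 516*w - 750) + 60*w^2 + 360*w + 300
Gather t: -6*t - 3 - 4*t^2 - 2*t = -4*t^2 - 8*t - 3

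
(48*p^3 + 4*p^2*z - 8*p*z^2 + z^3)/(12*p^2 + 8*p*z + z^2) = (24*p^2 - 10*p*z + z^2)/(6*p + z)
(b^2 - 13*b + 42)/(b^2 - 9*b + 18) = (b - 7)/(b - 3)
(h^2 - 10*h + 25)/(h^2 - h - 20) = (h - 5)/(h + 4)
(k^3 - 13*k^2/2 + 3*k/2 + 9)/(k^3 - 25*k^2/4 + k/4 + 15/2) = 2*(2*k - 3)/(4*k - 5)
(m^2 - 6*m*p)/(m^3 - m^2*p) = (m - 6*p)/(m*(m - p))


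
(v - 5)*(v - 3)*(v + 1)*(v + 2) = v^4 - 5*v^3 - 7*v^2 + 29*v + 30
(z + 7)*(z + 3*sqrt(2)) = z^2 + 3*sqrt(2)*z + 7*z + 21*sqrt(2)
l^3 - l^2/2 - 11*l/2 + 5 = (l - 2)*(l - 1)*(l + 5/2)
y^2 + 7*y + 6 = (y + 1)*(y + 6)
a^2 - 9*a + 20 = (a - 5)*(a - 4)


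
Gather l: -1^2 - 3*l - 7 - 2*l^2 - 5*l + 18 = -2*l^2 - 8*l + 10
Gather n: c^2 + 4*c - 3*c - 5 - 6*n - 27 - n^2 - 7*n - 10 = c^2 + c - n^2 - 13*n - 42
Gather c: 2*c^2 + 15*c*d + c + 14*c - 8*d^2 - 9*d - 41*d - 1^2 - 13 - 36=2*c^2 + c*(15*d + 15) - 8*d^2 - 50*d - 50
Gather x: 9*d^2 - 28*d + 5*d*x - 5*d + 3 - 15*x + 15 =9*d^2 - 33*d + x*(5*d - 15) + 18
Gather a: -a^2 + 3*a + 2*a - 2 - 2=-a^2 + 5*a - 4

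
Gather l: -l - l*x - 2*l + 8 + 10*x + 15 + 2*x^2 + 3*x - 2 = l*(-x - 3) + 2*x^2 + 13*x + 21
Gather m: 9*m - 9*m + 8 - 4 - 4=0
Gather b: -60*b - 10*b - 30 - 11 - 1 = -70*b - 42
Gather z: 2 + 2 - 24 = -20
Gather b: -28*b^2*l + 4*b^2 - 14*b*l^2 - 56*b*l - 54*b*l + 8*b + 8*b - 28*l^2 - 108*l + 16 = b^2*(4 - 28*l) + b*(-14*l^2 - 110*l + 16) - 28*l^2 - 108*l + 16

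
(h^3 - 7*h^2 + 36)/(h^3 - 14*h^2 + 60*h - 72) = (h^2 - h - 6)/(h^2 - 8*h + 12)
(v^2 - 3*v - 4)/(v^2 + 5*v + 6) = (v^2 - 3*v - 4)/(v^2 + 5*v + 6)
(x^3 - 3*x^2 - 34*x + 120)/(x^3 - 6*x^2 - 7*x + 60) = (x + 6)/(x + 3)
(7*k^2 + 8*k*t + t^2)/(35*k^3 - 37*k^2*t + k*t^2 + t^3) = (k + t)/(5*k^2 - 6*k*t + t^2)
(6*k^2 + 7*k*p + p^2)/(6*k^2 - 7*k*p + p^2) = (6*k^2 + 7*k*p + p^2)/(6*k^2 - 7*k*p + p^2)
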